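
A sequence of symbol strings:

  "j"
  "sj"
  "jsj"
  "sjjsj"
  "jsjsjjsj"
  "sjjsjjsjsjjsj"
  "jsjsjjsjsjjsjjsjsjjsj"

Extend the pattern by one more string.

sjjsjjsjsjjsjjsjsjjsjsjjsjjsjsjjsj

Each term (from the third on) is the two preceding terms concatenated in order: term 3 = j·sj = jsj.
The next term joins sjjsjjsjsjjsj and jsjsjjsjsjjsjjsjsjjsj.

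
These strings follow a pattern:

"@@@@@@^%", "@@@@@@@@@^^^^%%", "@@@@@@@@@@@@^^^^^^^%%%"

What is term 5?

@@@@@@@@@@@@@@@@@@^^^^^^^^^^^^^%%%%%

Reading off run lengths: @ runs 6, 9, 12; ^ runs 1, 4, 7; % runs 1, 2, 3 — each is linear in n (n = 1, 2, …).
For term 5, n = 5, so the run lengths are 18, 13, 5.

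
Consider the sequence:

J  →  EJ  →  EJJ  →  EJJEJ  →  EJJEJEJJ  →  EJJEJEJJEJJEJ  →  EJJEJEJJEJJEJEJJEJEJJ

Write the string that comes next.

EJJEJEJJEJJEJEJJEJEJJEJJEJEJJEJJEJ

Each term (from the third on) is the previous term followed by the one before it: term 3 = EJ·J = EJJ.
Continuing: EJJEJEJJEJJEJEJJEJEJJ · EJJEJEJJEJJEJ gives term 8.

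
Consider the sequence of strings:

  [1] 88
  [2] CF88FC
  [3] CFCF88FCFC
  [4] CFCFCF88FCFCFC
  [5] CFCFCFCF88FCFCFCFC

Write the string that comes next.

CFCFCFCFCF88FCFCFCFCFC

s(k+1) = CF·s(k)·FC, so each term gains CF as a prefix and FC as a suffix.
One more step from CFCFCFCF88FCFCFCFC gives the answer.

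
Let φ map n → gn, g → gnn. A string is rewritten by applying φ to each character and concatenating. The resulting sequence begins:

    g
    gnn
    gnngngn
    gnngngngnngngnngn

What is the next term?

Replace each of the 17 characters of gnngngngnngngnngn in place — gnn gn gn gnn gn gnn gn gnn gn gn gnn gn gnn gn gn gnn gn — and concatenate.

gnngngngnngngnngngnngngngnngngnngngngnngn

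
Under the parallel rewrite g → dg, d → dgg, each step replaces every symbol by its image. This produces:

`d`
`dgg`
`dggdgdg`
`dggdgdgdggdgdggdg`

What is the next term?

dggdgdgdggdgdggdgdggdgdgdggdgdggdgdgdggdg

φ(dggdgdgdggdgdggdg) expands symbol-by-symbol to dgg dg dg dgg dg dgg dg dgg dg dg dgg dg dgg dg dg dgg dg; joining the 17 pieces gives the next term.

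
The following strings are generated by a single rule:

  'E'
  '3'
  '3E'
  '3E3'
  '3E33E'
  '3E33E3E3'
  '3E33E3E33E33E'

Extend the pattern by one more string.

Each term (from the third on) is the previous term followed by the one before it: term 3 = 3·E = 3E.
So term 8 is 3E33E3E33E33E·3E33E3E3.

3E33E3E33E33E3E33E3E3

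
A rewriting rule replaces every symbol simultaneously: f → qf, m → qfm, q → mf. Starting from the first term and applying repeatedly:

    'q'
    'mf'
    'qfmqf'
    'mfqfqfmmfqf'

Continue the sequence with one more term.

Expanding mfqfqfmmfqf: m→qfm, f→qf, q→mf, f→qf, q→mf, f→qf, m→qfm, m→qfm, f→qf, q→mf, f→qf. Concatenated: qfm qf mf qf mf qf qfm qfm qf mf qf.

qfmqfmfqfmfqfqfmqfmqfmfqf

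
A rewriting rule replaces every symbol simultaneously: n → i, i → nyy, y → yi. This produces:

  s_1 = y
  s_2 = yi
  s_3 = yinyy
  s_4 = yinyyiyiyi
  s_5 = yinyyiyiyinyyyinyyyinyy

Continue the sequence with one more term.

Applying the rule to each of the 23 symbols of yinyyiyiyinyyyinyyyinyy gives the pieces yi nyy i yi yi nyy yi nyy yi nyy i yi yi yi nyy i yi yi yi nyy i yi yi, which concatenate to the answer.

yinyyiyiyinyyyinyyyinyyiyiyiyinyyiyiyiyinyyiyiyi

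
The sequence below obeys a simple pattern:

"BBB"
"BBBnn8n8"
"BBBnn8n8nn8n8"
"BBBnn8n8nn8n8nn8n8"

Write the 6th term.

Every step adds nn8n8 to the end: s(k+1) = s(k)·nn8n8.
From BBBnn8n8nn8n8nn8n8, 2 further steps: BBBnn8n8nn8n8nn8n8 → BBBnn8n8nn8n8nn8n8nn8n8 → (answer).

BBBnn8n8nn8n8nn8n8nn8n8nn8n8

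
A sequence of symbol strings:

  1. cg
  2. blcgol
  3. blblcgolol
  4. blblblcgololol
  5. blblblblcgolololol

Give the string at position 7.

blblblblblblcgolololololol

s(k+1) = bl·s(k)·ol, so each term gains bl as a prefix and ol as a suffix.
From blblblblcgolololol, 2 further steps: blblblblcgolololol → blblblblblcgololololol → (answer).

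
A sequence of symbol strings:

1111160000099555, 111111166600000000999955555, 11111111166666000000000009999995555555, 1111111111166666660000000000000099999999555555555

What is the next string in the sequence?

111111111111166666666600000000000000000999999999955555555555

The n-th term is 2n+3 1's then 2n-1 6's then 3n+2 0's then 2n 9's then 2n+1 5's (n = 1, 2, …).
At n = 5 the blocks have lengths 13, 9, 17, 10, 11.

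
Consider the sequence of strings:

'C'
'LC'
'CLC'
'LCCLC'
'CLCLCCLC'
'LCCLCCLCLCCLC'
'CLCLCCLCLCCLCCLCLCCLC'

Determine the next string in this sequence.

Each term (from the third on) is the two preceding terms concatenated in order: term 3 = C·LC = CLC.
So term 8 is LCCLCCLCLCCLC·CLCLCCLCLCCLCCLCLCCLC.

LCCLCCLCLCCLCCLCLCCLCLCCLCCLCLCCLC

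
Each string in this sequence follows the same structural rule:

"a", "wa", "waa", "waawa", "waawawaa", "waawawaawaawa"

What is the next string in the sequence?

waawawaawaawawaawawaa

This is a Fibonacci-style word recurrence s(k) = s(k−1)·s(k−2): e.g. wa·a = waa.
Continuing: waawawaawaawa · waawawaa gives term 7.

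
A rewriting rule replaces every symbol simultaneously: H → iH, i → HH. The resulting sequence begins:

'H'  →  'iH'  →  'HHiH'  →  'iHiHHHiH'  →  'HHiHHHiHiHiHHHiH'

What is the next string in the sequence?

iHiHHHiHiHiHHHiHHHiHHHiHiHiHHHiH

φ(HHiHHHiHiHiHHHiH) expands symbol-by-symbol to iH iH HH iH iH iH HH iH HH iH HH iH iH iH HH iH; joining the 16 pieces gives the next term.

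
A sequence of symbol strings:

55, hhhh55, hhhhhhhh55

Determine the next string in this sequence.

The strings grow by a fixed prefix hhhh each time.
So the next term is hhhh·hhhhhhhh55.

hhhhhhhhhhhh55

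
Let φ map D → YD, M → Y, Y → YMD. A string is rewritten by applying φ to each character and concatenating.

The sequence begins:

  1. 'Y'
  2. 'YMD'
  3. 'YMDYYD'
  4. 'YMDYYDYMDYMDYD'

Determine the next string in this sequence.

Rewriting the 14 symbols of YMDYYDYMDYMDYD one by one yields YMD Y YD YMD YMD YD YMD Y YD YMD Y YD YMD YD; concatenated:

YMDYYDYMDYMDYDYMDYYDYMDYYDYMDYD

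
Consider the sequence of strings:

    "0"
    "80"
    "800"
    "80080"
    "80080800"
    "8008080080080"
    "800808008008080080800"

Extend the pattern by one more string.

8008080080080800808008008080080080

Each term (from the third on) is the previous term followed by the one before it: term 3 = 80·0 = 800.
So term 8 is 800808008008080080800·8008080080080.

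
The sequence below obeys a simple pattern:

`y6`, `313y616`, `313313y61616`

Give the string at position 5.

Every step adds 313 to the front and 16 to the end of the previous string.
From 313313y61616, 2 further steps: 313313y61616 → 313313313y6161616 → (answer).

313313313313y616161616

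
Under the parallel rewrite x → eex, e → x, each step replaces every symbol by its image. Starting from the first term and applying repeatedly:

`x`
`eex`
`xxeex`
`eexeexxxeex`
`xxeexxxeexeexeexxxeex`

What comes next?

Rewriting the 21 symbols of xxeexxxeexeexeexxxeex one by one yields eex eex x x eex eex eex x x eex x x eex x x eex eex eex x x eex; concatenated:

eexeexxxeexeexeexxxeexxxeexxxeexeexeexxxeex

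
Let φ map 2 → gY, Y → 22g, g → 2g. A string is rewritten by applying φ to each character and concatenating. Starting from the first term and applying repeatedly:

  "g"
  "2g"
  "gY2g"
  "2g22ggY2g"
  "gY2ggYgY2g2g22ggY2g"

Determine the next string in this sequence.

Rewriting the 19 symbols of gY2ggYgY2g2g22ggY2g one by one yields 2g 22g gY 2g 2g 22g 2g 22g gY 2g gY 2g gY gY 2g 2g 22g gY 2g; concatenated:

2g22ggY2g2g22g2g22ggY2ggY2ggYgY2g2g22ggY2g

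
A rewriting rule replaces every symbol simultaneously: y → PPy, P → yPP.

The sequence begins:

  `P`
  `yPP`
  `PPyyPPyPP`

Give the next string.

yPPyPPPPyPPyyPPyPPPPyyPPyPP

Apply φ to PPyyPPyPP symbol by symbol: P→yPP, P→yPP, y→PPy, y→PPy, P→yPP, P→yPP, y→PPy, P→yPP, P→yPP; joined: yPP yPP PPy PPy yPP yPP PPy yPP yPP.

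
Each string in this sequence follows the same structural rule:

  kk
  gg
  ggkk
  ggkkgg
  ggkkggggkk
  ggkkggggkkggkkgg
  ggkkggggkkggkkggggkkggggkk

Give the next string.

This is a Fibonacci-style word recurrence s(k) = s(k−1)·s(k−2): e.g. gg·kk = ggkk.
The next term joins ggkkggggkkggkkggggkkggggkk and ggkkggggkkggkkgg.

ggkkggggkkggkkggggkkggggkkggkkggggkkggkkgg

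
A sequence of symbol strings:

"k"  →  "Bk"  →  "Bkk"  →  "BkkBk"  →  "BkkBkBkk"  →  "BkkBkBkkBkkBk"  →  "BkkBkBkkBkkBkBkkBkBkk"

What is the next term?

This is a Fibonacci-style word recurrence s(k) = s(k−1)·s(k−2): e.g. Bk·k = Bkk.
Continuing: BkkBkBkkBkkBkBkkBkBkk · BkkBkBkkBkkBk gives term 8.

BkkBkBkkBkkBkBkkBkBkkBkkBkBkkBkkBk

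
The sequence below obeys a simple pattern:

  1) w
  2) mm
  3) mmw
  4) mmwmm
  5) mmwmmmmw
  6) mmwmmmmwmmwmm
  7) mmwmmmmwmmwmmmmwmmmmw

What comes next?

mmwmmmmwmmwmmmmwmmmmwmmwmmmmwmmwmm

From term 3 onward, concatenate the last term with the second-to-last: mm·w = mmw, mmw·mm = mmwmm, …
So term 8 is mmwmmmmwmmwmmmmwmmmmw·mmwmmmmwmmwmm.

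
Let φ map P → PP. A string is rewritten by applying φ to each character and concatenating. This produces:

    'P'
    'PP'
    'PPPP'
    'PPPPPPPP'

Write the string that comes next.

PPPPPPPPPPPPPPPP

Apply φ to PPPPPPPP symbol by symbol: P→PP, P→PP, P→PP, P→PP, P→PP, P→PP, P→PP, P→PP; joined: PP PP PP PP PP PP PP PP.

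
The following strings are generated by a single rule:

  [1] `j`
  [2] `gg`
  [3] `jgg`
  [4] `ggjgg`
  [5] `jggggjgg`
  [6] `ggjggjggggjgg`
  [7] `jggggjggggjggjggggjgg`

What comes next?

This is a Fibonacci-style word recurrence s(k) = s(k−2)·s(k−1): e.g. j·gg = jgg.
So term 8 is ggjggjggggjgg·jggggjggggjggjggggjgg.

ggjggjggggjggjggggjggggjggjggggjgg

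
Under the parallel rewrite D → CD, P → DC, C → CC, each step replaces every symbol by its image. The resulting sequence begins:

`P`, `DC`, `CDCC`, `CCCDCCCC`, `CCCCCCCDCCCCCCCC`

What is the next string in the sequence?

CCCCCCCCCCCCCCCDCCCCCCCCCCCCCCCC

Applying the rule to each of the 16 symbols of CCCCCCCDCCCCCCCC gives the pieces CC CC CC CC CC CC CC CD CC CC CC CC CC CC CC CC, which concatenate to the answer.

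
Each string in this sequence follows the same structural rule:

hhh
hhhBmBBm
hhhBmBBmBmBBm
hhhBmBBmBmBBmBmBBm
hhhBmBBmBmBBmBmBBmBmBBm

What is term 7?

hhhBmBBmBmBBmBmBBmBmBBmBmBBmBmBBm

Every step adds BmBBm to the end: s(k+1) = s(k)·BmBBm.
From hhhBmBBmBmBBmBmBBmBmBBm, 2 further steps: hhhBmBBmBmBBmBmBBmBmBBm → hhhBmBBmBmBBmBmBBmBmBBmBmBBm → (answer).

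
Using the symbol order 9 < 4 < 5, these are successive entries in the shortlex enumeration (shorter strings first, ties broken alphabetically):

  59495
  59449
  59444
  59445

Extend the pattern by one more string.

Find the rightmost character of 59445 below 5, bump it to the next letter, and reset everything to its right to 9.

59459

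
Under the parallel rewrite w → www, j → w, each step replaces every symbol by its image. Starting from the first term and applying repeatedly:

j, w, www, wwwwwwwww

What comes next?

wwwwwwwwwwwwwwwwwwwwwwwwwww

Rewriting each symbol of wwwwwwwww: w→www, w→www, w→www, w→www, w→www, w→www, w→www, w→www, w→www, which concatenates to www www www www www www www www www.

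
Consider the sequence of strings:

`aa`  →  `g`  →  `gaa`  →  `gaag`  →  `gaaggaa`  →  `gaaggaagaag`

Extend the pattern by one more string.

gaaggaagaaggaaggaa

From term 3 onward, concatenate the last term with the second-to-last: g·aa = gaa, gaa·g = gaag, …
So term 7 is gaaggaagaag·gaaggaa.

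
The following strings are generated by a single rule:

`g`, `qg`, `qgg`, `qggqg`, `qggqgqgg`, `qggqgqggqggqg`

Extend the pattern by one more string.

qggqgqggqggqgqggqgqgg

From term 3 onward, concatenate the last term with the second-to-last: qg·g = qgg, qgg·qg = qggqg, …
The next term joins qggqgqggqggqg and qggqgqgg.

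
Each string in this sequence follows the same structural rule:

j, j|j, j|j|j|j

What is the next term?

s(k+1) = s(k)·|·s(k) — each term doubles the last with '|' between the halves.
Doubling j|j|j|j with '|' between the halves:

j|j|j|j|j|j|j|j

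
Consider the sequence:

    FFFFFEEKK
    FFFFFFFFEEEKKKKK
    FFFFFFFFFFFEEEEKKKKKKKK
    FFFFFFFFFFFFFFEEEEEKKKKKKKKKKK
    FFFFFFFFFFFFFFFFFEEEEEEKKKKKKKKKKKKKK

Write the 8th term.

The n-th term is 3n+2 F's then n+1 E's then 3n-1 K's (n = 1, 2, …).
For term 8, n = 8, so the run lengths are 26, 9, 23.

FFFFFFFFFFFFFFFFFFFFFFFFFFEEEEEEEEEKKKKKKKKKKKKKKKKKKKKKKK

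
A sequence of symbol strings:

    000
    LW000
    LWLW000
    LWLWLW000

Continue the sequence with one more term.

LWLWLWLW000

Each term is the previous one with LW prepended.
So the next term is LW·LWLWLW000.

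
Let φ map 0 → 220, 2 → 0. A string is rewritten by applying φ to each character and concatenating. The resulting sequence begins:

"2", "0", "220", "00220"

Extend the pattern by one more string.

Rewriting each symbol of 00220: 0→220, 0→220, 2→0, 2→0, 0→220, which concatenates to 220 220 0 0 220.

22022000220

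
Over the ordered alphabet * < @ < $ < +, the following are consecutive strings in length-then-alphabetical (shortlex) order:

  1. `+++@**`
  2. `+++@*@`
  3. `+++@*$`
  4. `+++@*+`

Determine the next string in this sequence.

The successor of +++@*+ increments the rightmost position that isn't already + and resets every position after it to *.

+++@@*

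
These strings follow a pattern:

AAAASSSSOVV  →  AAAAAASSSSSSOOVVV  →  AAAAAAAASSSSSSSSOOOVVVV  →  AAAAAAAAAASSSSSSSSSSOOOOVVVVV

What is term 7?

Term n consists of 2n+2 A's, followed by 2n+2 S's, followed by n O's, followed by n+1 V's (n = 1, 2, …).
At n = 7 the blocks have lengths 16, 16, 7, 8.

AAAAAAAAAAAAAAAASSSSSSSSSSSSSSSSOOOOOOOVVVVVVVV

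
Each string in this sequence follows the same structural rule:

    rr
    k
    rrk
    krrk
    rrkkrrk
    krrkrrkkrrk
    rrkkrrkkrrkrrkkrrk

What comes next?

krrkrrkkrrkrrkkrrkkrrkrrkkrrk

This is a Fibonacci-style word recurrence s(k) = s(k−2)·s(k−1): e.g. rr·k = rrk.
Continuing: krrkrrkkrrk · rrkkrrkkrrkrrkkrrk gives term 8.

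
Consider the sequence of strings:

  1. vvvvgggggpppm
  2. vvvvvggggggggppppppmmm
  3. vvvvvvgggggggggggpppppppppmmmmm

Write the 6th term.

vvvvvvvvvggggggggggggggggggggppppppppppppppppppmmmmmmmmmmm

Each string has the form v^{n+3} g^{3n+2} p^{3n} m^{2n-1} (n = 1, 2, …).
Setting n = 6 gives 9, 20, 18, 11 characters in each block.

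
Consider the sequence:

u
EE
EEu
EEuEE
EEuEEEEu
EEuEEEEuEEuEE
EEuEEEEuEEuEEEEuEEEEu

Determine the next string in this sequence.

Each term (from the third on) is the previous term followed by the one before it: term 3 = EE·u = EEu.
Continuing: EEuEEEEuEEuEEEEuEEEEu · EEuEEEEuEEuEE gives term 8.

EEuEEEEuEEuEEEEuEEEEuEEuEEEEuEEuEE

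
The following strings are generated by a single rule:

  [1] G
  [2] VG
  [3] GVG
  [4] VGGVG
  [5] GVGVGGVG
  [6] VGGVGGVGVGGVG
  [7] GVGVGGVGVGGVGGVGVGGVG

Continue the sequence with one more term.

From term 3 onward, concatenate the second-to-last term with the last: G·VG = GVG, VG·GVG = VGGVG, …
So term 8 is VGGVGGVGVGGVG·GVGVGGVGVGGVGGVGVGGVG.

VGGVGGVGVGGVGGVGVGGVGVGGVGGVGVGGVG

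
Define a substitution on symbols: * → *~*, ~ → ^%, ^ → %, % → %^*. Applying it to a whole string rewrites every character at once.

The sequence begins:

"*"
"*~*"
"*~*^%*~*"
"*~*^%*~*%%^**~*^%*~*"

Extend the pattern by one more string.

Rewriting the 20 symbols of *~*^%*~*%%^**~*^%*~* one by one yields *~* ^% *~* % %^* *~* ^% *~* %^* %^* % *~* *~* ^% *~* % %^* *~* ^% *~*; concatenated:

*~*^%*~*%%^**~*^%*~*%^*%^*%*~**~*^%*~*%%^**~*^%*~*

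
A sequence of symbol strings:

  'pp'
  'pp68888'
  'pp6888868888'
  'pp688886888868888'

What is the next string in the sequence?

pp68888688886888868888

The strings grow by a fixed suffix 68888 each time.
So the next term is pp688886888868888·68888.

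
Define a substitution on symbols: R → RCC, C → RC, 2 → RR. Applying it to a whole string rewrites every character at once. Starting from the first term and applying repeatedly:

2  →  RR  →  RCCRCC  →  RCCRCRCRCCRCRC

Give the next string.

Applying the rule to each of the 14 symbols of RCCRCRCRCCRCRC gives the pieces RCC RC RC RCC RC RCC RC RCC RC RC RCC RC RCC RC, which concatenate to the answer.

RCCRCRCRCCRCRCCRCRCCRCRCRCCRCRCCRC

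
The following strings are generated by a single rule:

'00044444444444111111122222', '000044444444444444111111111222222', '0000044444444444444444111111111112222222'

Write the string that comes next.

00000044444444444444444444111111111111122222222

Each string has the form 0^{n} 4^{3n+2} 1^{2n+1} 2^{n+2}, where the shown terms are n = 3, 4, 5.
For the next term, n = 6, so the run lengths are 6, 20, 13, 8.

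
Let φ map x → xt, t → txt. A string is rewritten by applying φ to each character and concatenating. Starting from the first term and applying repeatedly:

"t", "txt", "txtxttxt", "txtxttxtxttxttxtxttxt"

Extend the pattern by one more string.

txtxttxtxttxttxtxttxtxttxttxtxttxttxtxttxtxttxttxtxttxt

φ(txtxttxtxttxttxtxttxt) expands symbol-by-symbol to txt xt txt xt txt txt xt txt xt txt txt xt txt txt xt txt xt txt txt xt txt; joining the 21 pieces gives the next term.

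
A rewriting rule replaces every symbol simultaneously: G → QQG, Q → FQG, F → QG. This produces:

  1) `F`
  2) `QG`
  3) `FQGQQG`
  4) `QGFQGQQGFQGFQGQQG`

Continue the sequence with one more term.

Replace each of the 17 characters of QGFQGQQGFQGFQGQQG in place — FQG QQG QG FQG QQG FQG FQG QQG QG FQG QQG QG FQG QQG FQG FQG QQG — and concatenate.

FQGQQGQGFQGQQGFQGFQGQQGQGFQGQQGQGFQGQQGFQGFQGQQG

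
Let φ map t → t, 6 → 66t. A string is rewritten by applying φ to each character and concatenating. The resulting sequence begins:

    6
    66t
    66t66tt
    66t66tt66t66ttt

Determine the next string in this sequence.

φ(66t66tt66t66ttt) expands symbol-by-symbol to 66t 66t t 66t 66t t t 66t 66t t 66t 66t t t t; joining the 15 pieces gives the next term.

66t66tt66t66ttt66t66tt66t66tttt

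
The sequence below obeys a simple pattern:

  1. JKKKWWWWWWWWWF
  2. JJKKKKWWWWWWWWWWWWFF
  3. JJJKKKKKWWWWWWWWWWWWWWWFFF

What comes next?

JJJJKKKKKKWWWWWWWWWWWWWWWWWWFFFF

Reading off run lengths: J runs 1, 2, 3; K runs 3, 4, 5; W runs 9, 12, 15; F runs 1, 2, 3 — each is linear in n, where the shown terms are n = 3, 4, 5.
For the next term, n = 6, so the run lengths are 4, 6, 18, 4.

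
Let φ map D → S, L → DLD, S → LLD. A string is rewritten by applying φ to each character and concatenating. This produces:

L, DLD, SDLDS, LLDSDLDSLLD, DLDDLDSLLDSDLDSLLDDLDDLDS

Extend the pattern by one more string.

SDLDSSDLDSLLDDLDDLDSLLDSDLDSLLDDLDDLDSSDLDSSDLDSLLD

φ(DLDDLDSLLDSDLDSLLDDLDDLDS) expands symbol-by-symbol to S DLD S S DLD S LLD DLD DLD S LLD S DLD S LLD DLD DLD S S DLD S S DLD S LLD; joining the 25 pieces gives the next term.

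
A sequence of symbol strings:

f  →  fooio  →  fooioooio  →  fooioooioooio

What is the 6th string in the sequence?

fooioooioooioooioooio

The strings grow by a fixed suffix ooio each time.
From fooioooioooio, 2 further steps: fooioooioooio → fooioooioooioooio → (answer).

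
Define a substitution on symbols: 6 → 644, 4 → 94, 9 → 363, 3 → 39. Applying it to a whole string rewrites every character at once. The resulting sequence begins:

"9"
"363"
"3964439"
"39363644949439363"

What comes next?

Applying the rule to each of the 17 symbols of 39363644949439363 gives the pieces 39 363 39 644 39 644 94 94 363 94 363 94 39 363 39 644 39, which concatenate to the answer.

39363396443964494943639436394393633964439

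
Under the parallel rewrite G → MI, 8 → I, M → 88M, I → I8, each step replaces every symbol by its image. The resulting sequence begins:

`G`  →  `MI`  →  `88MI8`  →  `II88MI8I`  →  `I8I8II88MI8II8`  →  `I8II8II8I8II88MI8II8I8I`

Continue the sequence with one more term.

Rewriting the 23 symbols of I8II8II8I8II88MI8II8I8I one by one yields I8 I I8 I8 I I8 I8 I I8 I I8 I8 I I 88M I8 I I8 I8 I I8 I I8; concatenated:

I8II8I8II8I8II8II8I8II88MI8II8I8II8II8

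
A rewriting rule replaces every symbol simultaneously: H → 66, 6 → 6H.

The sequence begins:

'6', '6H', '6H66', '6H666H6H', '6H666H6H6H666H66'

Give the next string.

Replace each of the 16 characters of 6H666H6H6H666H66 in place — 6H 66 6H 6H 6H 66 6H 66 6H 66 6H 6H 6H 66 6H 6H — and concatenate.

6H666H6H6H666H666H666H6H6H666H6H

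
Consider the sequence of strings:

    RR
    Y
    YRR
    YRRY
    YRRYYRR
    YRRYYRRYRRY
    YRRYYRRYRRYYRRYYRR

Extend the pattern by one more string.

YRRYYRRYRRYYRRYYRRYRRYYRRYRRY

From term 3 onward, concatenate the last term with the second-to-last: Y·RR = YRR, YRR·Y = YRRY, …
So term 8 is YRRYYRRYRRYYRRYYRR·YRRYYRRYRRY.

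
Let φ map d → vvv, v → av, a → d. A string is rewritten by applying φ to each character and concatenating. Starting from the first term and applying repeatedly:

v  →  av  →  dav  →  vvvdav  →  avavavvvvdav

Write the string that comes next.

Apply φ to avavavvvvdav symbol by symbol: a→d, v→av, a→d, v→av, a→d, v→av, v→av, v→av, v→av, d→vvv, a→d, v→av; joined: d av d av d av av av av vvv d av.

davdavdavavavavvvvdav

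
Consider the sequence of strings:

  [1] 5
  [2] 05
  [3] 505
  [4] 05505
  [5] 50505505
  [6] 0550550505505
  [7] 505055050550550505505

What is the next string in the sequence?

Each term (from the third on) is the two preceding terms concatenated in order: term 3 = 5·05 = 505.
Continuing: 0550550505505 · 505055050550550505505 gives term 8.

0550550505505505055050550550505505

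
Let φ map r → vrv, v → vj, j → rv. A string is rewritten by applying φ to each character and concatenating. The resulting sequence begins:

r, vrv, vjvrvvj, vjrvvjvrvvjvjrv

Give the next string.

vjrvvrvvjvjrvvjvrvvjvjrvvjrvvrvvj

Replace each of the 15 characters of vjrvvjvrvvjvjrv in place — vj rv vrv vj vj rv vj vrv vj vj rv vj rv vrv vj — and concatenate.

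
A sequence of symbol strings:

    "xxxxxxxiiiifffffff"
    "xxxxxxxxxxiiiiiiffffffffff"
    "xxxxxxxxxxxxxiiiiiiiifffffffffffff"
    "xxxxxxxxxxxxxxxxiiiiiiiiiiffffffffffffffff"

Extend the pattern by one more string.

xxxxxxxxxxxxxxxxxxxiiiiiiiiiiiifffffffffffffffffff

The n-th term is 3n+1 x's then 2n i's then 3n+1 f's, where the shown terms are n = 2, 3, 4, 5.
At n = 6 the blocks have lengths 19, 12, 19.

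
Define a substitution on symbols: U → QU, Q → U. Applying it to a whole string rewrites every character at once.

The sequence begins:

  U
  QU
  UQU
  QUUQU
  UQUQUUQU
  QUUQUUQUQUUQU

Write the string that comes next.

Rewriting the 13 symbols of QUUQUUQUQUUQU one by one yields U QU QU U QU QU U QU U QU QU U QU; concatenated:

UQUQUUQUQUUQUUQUQUUQU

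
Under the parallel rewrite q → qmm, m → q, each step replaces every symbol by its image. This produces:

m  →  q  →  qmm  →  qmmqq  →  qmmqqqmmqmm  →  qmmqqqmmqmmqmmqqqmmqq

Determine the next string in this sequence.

Replace each of the 21 characters of qmmqqqmmqmmqmmqqqmmqq in place — qmm q q qmm qmm qmm q q qmm q q qmm q q qmm qmm qmm q q qmm qmm — and concatenate.

qmmqqqmmqmmqmmqqqmmqqqmmqqqmmqmmqmmqqqmmqmm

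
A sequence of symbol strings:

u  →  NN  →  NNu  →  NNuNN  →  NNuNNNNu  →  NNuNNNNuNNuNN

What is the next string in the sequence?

NNuNNNNuNNuNNNNuNNNNu

Each term (from the third on) is the previous term followed by the one before it: term 3 = NN·u = NNu.
Continuing: NNuNNNNuNNuNN · NNuNNNNu gives term 7.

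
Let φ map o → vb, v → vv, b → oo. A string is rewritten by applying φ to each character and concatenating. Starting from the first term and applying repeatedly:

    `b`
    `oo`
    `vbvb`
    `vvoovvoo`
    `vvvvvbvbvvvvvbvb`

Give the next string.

Replace each of the 16 characters of vvvvvbvbvvvvvbvb in place — vv vv vv vv vv oo vv oo vv vv vv vv vv oo vv oo — and concatenate.

vvvvvvvvvvoovvoovvvvvvvvvvoovvoo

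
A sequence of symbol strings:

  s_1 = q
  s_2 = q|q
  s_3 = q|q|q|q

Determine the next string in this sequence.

q|q|q|q|q|q|q|q

Each string is two copies of the previous one joined by '|'.
One more doubling of q|q|q|q gives the answer.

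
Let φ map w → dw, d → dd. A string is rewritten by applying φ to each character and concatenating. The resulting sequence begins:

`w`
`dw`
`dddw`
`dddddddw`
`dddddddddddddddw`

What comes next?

Rewriting the 16 symbols of dddddddddddddddw one by one yields dd dd dd dd dd dd dd dd dd dd dd dd dd dd dd dw; concatenated:

dddddddddddddddddddddddddddddddw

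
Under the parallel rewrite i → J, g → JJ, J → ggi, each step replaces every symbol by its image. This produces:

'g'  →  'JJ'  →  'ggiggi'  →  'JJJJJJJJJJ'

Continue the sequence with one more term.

Expanding JJJJJJJJJJ: J→ggi, J→ggi, J→ggi, J→ggi, J→ggi, J→ggi, J→ggi, J→ggi, J→ggi, J→ggi. Concatenated: ggi ggi ggi ggi ggi ggi ggi ggi ggi ggi.

ggiggiggiggiggiggiggiggiggiggi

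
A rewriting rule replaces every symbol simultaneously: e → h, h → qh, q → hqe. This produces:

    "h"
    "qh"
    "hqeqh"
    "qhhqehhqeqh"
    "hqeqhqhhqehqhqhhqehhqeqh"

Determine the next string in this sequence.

Rewriting the 24 symbols of hqeqhqhhqehqhqhhqehhqeqh one by one yields qh hqe h hqe qh hqe qh qh hqe h qh hqe qh hqe qh qh hqe h qh qh hqe h hqe qh; concatenated:

qhhqehhqeqhhqeqhqhhqehqhhqeqhhqeqhqhhqehqhqhhqehhqeqh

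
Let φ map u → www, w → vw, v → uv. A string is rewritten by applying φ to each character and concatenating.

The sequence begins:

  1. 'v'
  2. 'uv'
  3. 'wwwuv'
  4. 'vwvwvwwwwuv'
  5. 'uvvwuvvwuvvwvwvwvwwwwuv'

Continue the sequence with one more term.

Applying the rule to each of the 23 symbols of uvvwuvvwuvvwvwvwvwwwwuv gives the pieces www uv uv vw www uv uv vw www uv uv vw uv vw uv vw uv vw vw vw vw www uv, which concatenate to the answer.

wwwuvuvvwwwwuvuvvwwwwuvuvvwuvvwuvvwuvvwvwvwvwwwwuv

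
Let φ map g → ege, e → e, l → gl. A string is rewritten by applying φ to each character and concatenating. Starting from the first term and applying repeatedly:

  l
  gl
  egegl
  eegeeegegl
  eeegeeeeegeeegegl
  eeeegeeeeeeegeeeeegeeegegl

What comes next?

Rewriting the 26 symbols of eeeegeeeeeeegeeeeegeeegegl one by one yields e e e e ege e e e e e e e ege e e e e e ege e e e ege e ege gl; concatenated:

eeeeegeeeeeeeeegeeeeeeegeeeeegeeegegl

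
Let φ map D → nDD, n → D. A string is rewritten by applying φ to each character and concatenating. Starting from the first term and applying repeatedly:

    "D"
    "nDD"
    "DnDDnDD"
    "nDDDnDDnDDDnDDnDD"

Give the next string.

DnDDnDDnDDDnDDnDDDnDDnDDnDDDnDDnDDDnDDnDD

Applying the rule to each of the 17 symbols of nDDDnDDnDDDnDDnDD gives the pieces D nDD nDD nDD D nDD nDD D nDD nDD nDD D nDD nDD D nDD nDD, which concatenate to the answer.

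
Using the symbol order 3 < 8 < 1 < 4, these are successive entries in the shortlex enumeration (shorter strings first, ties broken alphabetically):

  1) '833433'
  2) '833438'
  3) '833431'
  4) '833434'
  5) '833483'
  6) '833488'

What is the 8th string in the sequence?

Advancing 2 positions from 833488 through 833488 → 833481 reaches term 8.

833484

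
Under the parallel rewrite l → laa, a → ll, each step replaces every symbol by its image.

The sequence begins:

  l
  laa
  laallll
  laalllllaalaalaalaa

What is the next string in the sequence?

laalllllaalaalaalaalaalllllaalllllaalllllaallll

φ(laalllllaalaalaalaa) expands symbol-by-symbol to laa ll ll laa laa laa laa laa ll ll laa ll ll laa ll ll laa ll ll; joining the 19 pieces gives the next term.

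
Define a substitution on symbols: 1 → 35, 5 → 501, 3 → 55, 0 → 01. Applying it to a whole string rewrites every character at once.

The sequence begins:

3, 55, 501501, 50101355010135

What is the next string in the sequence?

Replace each of the 14 characters of 50101355010135 in place — 501 01 35 01 35 55 501 501 01 35 01 35 55 501 — and concatenate.

50101350135555015010135013555501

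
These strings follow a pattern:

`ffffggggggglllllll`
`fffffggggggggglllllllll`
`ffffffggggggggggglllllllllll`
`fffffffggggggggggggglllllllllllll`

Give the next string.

Each string has the form f^{n+2} g^{2n+3} l^{2n+3}, where the shown terms are n = 2, 3, 4, 5.
At n = 6 the blocks have lengths 8, 15, 15.

ffffffffggggggggggggggglllllllllllllll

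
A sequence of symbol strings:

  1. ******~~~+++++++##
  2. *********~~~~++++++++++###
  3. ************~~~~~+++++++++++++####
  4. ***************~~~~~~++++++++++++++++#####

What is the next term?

******************~~~~~~~+++++++++++++++++++######

Reading off run lengths: * runs 6, 9, 12, 15; ~ runs 3, 4, 5, 6; + runs 7, 10, 13, 16; # runs 2, 3, 4, 5 — each is linear in n, where the shown terms are n = 2, 3, 4, 5.
Setting n = 6 gives 18, 7, 19, 6 characters in each block.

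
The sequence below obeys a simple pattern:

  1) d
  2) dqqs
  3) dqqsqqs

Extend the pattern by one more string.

Every step adds qqs to the end: s(k+1) = s(k)·qqs.
So the next term is dqqsqqs·qqs.

dqqsqqsqqs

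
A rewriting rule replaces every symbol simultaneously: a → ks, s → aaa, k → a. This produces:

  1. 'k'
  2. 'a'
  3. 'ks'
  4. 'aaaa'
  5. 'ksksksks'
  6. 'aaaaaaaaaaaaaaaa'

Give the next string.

Replace each of the 16 characters of aaaaaaaaaaaaaaaa in place — ks ks ks ks ks ks ks ks ks ks ks ks ks ks ks ks — and concatenate.

ksksksksksksksksksksksksksksksks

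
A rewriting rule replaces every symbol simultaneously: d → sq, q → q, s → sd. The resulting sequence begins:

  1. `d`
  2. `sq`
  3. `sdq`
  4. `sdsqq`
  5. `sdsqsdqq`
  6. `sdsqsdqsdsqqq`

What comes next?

Rewriting the 13 symbols of sdsqsdqsdsqqq one by one yields sd sq sd q sd sq q sd sq sd q q q; concatenated:

sdsqsdqsdsqqsdsqsdqqq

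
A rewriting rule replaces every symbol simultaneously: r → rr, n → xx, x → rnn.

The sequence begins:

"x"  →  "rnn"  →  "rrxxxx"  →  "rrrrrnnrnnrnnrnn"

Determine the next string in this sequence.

rrrrrrrrrrxxxxrrxxxxrrxxxxrrxxxx

Replace each of the 16 characters of rrrrrnnrnnrnnrnn in place — rr rr rr rr rr xx xx rr xx xx rr xx xx rr xx xx — and concatenate.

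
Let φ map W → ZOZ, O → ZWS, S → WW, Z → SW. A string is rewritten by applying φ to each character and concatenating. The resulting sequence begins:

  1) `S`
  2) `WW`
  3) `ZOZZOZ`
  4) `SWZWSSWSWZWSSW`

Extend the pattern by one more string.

Replace each of the 14 characters of SWZWSSWSWZWSSW in place — WW ZOZ SW ZOZ WW WW ZOZ WW ZOZ SW ZOZ WW WW ZOZ — and concatenate.

WWZOZSWZOZWWWWZOZWWZOZSWZOZWWWWZOZ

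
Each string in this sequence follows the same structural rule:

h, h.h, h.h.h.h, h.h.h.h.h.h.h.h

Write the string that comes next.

s(k+1) = s(k)·.·s(k) — each term doubles the last with '.' between the halves.
One more doubling of h.h.h.h.h.h.h.h gives the answer.

h.h.h.h.h.h.h.h.h.h.h.h.h.h.h.h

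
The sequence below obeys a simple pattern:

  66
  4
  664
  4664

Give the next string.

6644664

Each term (from the third on) is the two preceding terms concatenated in order: term 3 = 66·4 = 664.
So term 5 is 664·4664.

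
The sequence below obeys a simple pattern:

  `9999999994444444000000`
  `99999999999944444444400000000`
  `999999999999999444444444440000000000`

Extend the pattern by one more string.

Term n consists of 3n 9's, followed by 2n+1 4's, followed by 2n 0's, where the shown terms are n = 3, 4, 5.
At n = 6 the blocks have lengths 18, 13, 12.

9999999999999999994444444444444000000000000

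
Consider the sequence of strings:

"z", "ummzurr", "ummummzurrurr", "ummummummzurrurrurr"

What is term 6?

ummummummummummzurrurrurrurrurr

s(k+1) = umm·s(k)·urr, so each term gains umm as a prefix and urr as a suffix.
From ummummummzurrurrurr, 2 further steps: ummummummzurrurrurr → ummummummummzurrurrurrurr → (answer).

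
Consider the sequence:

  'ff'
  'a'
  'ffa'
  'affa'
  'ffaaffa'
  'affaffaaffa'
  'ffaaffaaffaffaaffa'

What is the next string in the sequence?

From term 3 onward, concatenate the second-to-last term with the last: ff·a = ffa, a·ffa = affa, …
Continuing: affaffaaffa · ffaaffaaffaffaaffa gives term 8.

affaffaaffaffaaffaaffaffaaffa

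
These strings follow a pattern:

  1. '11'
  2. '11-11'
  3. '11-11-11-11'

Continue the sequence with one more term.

s(k+1) = s(k)·-·s(k) — each term doubles the last with '-' between the halves.
Doubling 11-11-11-11 with '-' between the halves:

11-11-11-11-11-11-11-11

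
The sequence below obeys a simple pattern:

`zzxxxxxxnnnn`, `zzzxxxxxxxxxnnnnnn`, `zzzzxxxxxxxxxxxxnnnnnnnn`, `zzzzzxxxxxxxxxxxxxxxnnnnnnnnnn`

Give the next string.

Term n consists of n+1 z's, followed by 3n+3 x's, followed by 2n+2 n's (n = 1, 2, …).
For the next term, n = 5, so the run lengths are 6, 18, 12.

zzzzzzxxxxxxxxxxxxxxxxxxnnnnnnnnnnnn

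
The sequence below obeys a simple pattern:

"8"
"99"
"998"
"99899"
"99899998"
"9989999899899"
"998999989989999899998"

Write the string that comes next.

9989999899899998999989989999899899

From term 3 onward, concatenate the last term with the second-to-last: 99·8 = 998, 998·99 = 99899, …
The next term joins 998999989989999899998 and 9989999899899.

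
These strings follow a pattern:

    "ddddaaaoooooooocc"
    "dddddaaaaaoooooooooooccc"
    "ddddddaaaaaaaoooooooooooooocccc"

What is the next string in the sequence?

Each string has the form d^{n+2} a^{2n-1} o^{3n+2} c^{n}, where the shown terms are n = 2, 3, 4.
At n = 5 the blocks have lengths 7, 9, 17, 5.

dddddddaaaaaaaaaoooooooooooooooooccccc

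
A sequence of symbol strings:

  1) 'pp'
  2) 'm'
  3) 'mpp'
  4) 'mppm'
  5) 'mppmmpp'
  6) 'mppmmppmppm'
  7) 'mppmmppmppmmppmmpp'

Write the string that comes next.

mppmmppmppmmppmmppmppmmppmppm

This is a Fibonacci-style word recurrence s(k) = s(k−1)·s(k−2): e.g. m·pp = mpp.
So term 8 is mppmmppmppmmppmmpp·mppmmppmppm.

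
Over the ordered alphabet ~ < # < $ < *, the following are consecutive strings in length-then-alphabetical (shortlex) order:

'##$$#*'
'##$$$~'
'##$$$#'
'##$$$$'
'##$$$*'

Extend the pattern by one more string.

##$$*~

The successor of ##$$$* increments the rightmost position that isn't already * and resets every position after it to ~.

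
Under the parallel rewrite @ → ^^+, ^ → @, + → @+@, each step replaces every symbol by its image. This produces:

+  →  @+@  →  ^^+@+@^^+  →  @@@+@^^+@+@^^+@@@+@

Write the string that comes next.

Rewriting the 19 symbols of @@@+@^^+@+@^^+@@@+@ one by one yields ^^+ ^^+ ^^+ @+@ ^^+ @ @ @+@ ^^+ @+@ ^^+ @ @ @+@ ^^+ ^^+ ^^+ @+@ ^^+; concatenated:

^^+^^+^^+@+@^^+@@@+@^^+@+@^^+@@@+@^^+^^+^^+@+@^^+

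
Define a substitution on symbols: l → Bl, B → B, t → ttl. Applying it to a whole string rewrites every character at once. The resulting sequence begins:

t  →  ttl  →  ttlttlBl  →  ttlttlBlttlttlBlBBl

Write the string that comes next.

ttlttlBlttlttlBlBBlttlttlBlttlttlBlBBlBBBl

φ(ttlttlBlttlttlBlBBl) expands symbol-by-symbol to ttl ttl Bl ttl ttl Bl B Bl ttl ttl Bl ttl ttl Bl B Bl B B Bl; joining the 19 pieces gives the next term.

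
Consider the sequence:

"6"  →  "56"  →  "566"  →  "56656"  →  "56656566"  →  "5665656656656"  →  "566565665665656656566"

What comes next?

This is a Fibonacci-style word recurrence s(k) = s(k−1)·s(k−2): e.g. 56·6 = 566.
Continuing: 566565665665656656566 · 5665656656656 gives term 8.

5665656656656566565665665656656656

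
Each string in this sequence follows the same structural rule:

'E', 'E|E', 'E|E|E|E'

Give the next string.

E|E|E|E|E|E|E|E

Each string is two copies of the previous one joined by '|'.
One more doubling of E|E|E|E gives the answer.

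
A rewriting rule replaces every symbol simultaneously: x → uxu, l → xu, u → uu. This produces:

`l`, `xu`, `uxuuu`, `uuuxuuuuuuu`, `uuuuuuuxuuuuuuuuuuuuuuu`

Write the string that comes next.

Applying the rule to each of the 23 symbols of uuuuuuuxuuuuuuuuuuuuuuu gives the pieces uu uu uu uu uu uu uu uxu uu uu uu uu uu uu uu uu uu uu uu uu uu uu uu, which concatenate to the answer.

uuuuuuuuuuuuuuuxuuuuuuuuuuuuuuuuuuuuuuuuuuuuuuu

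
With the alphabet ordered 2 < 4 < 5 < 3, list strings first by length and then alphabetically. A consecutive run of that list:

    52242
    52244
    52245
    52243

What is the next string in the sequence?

The successor of 52243 increments the rightmost position that isn't already 3 and resets every position after it to 2.

52252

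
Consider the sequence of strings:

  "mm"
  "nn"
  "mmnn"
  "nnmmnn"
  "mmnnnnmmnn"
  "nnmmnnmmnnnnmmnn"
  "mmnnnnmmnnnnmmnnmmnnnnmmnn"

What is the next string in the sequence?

This is a Fibonacci-style word recurrence s(k) = s(k−2)·s(k−1): e.g. mm·nn = mmnn.
Continuing: nnmmnnmmnnnnmmnn · mmnnnnmmnnnnmmnnmmnnnnmmnn gives term 8.

nnmmnnmmnnnnmmnnmmnnnnmmnnnnmmnnmmnnnnmmnn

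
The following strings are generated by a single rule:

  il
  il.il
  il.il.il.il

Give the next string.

Each string is two copies of the previous one joined by '.'.
So the next term is two copies of il.il.il.il with '.' between the halves.

il.il.il.il.il.il.il.il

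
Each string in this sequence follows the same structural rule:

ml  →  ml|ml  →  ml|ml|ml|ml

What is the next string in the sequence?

s(k+1) = s(k)·|·s(k) — each term doubles the last with '|' between the halves.
Doubling ml|ml|ml|ml with '|' between the halves:

ml|ml|ml|ml|ml|ml|ml|ml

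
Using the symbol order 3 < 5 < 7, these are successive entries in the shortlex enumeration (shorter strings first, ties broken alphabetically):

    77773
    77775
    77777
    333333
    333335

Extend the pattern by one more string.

The successor of 333335 increments the rightmost position that isn't already 7 and resets every position after it to 3.

333337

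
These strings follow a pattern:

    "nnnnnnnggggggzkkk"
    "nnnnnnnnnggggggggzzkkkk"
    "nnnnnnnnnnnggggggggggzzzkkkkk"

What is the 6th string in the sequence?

Reading off run lengths: n runs 7, 9, 11; g runs 6, 8, 10; z runs 1, 2, 3; k runs 3, 4, 5 — each is linear in n, where the shown terms are n = 3, 4, 5.
At n = 8 the blocks have lengths 17, 16, 6, 8.

nnnnnnnnnnnnnnnnnggggggggggggggggzzzzzzkkkkkkkk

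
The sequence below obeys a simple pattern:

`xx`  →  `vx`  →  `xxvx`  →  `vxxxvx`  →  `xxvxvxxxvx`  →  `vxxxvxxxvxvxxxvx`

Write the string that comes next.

From term 3 onward, concatenate the second-to-last term with the last: xx·vx = xxvx, vx·xxvx = vxxxvx, …
So term 7 is xxvxvxxxvx·vxxxvxxxvxvxxxvx.

xxvxvxxxvxvxxxvxxxvxvxxxvx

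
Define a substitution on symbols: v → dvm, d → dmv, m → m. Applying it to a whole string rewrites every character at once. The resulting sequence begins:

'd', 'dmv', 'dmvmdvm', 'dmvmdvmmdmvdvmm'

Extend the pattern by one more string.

Replace each of the 15 characters of dmvmdvmmdmvdvmm in place — dmv m dvm m dmv dvm m m dmv m dvm dmv dvm m m — and concatenate.

dmvmdvmmdmvdvmmmdmvmdvmdmvdvmmm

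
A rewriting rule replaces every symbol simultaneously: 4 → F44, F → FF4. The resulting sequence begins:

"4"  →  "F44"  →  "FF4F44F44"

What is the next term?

FF4FF4F44FF4F44F44FF4F44F44

Expanding FF4F44F44: F→FF4, F→FF4, 4→F44, F→FF4, 4→F44, 4→F44, F→FF4, 4→F44, 4→F44. Concatenated: FF4 FF4 F44 FF4 F44 F44 FF4 F44 F44.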